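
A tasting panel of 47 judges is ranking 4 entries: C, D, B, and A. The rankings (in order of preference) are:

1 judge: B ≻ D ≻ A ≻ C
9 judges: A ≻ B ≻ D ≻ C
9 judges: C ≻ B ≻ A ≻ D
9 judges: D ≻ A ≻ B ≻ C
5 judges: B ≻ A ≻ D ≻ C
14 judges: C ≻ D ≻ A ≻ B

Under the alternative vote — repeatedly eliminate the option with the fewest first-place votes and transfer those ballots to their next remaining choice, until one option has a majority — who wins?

A

Round 1: C 23, D 9, B 6, A 9. Eliminate B.
Round 2: C 23, D 10, A 14. Eliminate D.
Round 3: C 23, A 24. A has a majority.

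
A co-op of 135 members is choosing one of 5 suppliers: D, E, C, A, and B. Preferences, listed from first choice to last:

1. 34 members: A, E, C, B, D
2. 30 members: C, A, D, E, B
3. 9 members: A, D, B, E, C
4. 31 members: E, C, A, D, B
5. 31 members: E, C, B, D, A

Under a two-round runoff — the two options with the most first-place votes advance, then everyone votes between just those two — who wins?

A

Round 1 first-place votes: D 0, E 62, C 30, A 43, B 0.
E and A advance.
Runoff: E is preferred to A by 62 voters; A by 73.
A wins the runoff.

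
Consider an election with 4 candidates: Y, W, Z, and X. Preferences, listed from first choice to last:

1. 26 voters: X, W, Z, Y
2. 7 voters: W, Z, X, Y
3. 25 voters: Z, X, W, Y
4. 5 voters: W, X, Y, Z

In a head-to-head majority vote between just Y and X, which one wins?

X

Voters preferring Y to X: 0; preferring X to Y: 63.
X wins the head-to-head.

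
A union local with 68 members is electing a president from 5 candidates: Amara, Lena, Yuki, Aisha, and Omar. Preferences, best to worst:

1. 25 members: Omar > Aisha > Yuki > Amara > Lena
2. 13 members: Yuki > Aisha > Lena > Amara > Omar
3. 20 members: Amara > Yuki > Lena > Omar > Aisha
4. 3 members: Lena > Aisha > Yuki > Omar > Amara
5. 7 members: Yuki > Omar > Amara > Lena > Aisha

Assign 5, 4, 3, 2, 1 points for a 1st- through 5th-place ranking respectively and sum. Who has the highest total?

Yuki

Amara: 25·2 + 13·2 + 20·5 + 3·1 + 7·3 = 200
Lena: 25·1 + 13·3 + 20·3 + 3·5 + 7·2 = 153
Yuki: 25·3 + 13·5 + 20·4 + 3·3 + 7·5 = 264
Aisha: 25·4 + 13·4 + 20·1 + 3·4 + 7·1 = 191
Omar: 25·5 + 13·1 + 20·2 + 3·2 + 7·4 = 212
Yuki has the highest Borda score (264).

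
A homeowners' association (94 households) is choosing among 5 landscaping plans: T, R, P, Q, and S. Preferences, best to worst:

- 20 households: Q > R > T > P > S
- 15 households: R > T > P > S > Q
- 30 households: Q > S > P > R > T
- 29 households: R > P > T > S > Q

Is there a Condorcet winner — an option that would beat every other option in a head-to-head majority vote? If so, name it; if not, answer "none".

Q vs T: 50–44 for Q.
Q vs R: 50–44 for Q.
Q vs P: 50–44 for Q.
Q vs S: 50–44 for Q.
Q beats every other option head-to-head.

Q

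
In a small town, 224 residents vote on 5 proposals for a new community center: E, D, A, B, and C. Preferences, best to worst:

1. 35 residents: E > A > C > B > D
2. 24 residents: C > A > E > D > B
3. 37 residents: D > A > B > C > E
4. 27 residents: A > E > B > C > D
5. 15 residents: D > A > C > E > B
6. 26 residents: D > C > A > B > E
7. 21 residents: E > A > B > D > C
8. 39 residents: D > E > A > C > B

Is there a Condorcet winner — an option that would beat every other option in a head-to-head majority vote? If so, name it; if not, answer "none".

D

D vs E: 117–107 for D.
D vs A: 117–107 for D.
D vs B: 141–83 for D.
D vs C: 138–86 for D.
D beats every other option head-to-head.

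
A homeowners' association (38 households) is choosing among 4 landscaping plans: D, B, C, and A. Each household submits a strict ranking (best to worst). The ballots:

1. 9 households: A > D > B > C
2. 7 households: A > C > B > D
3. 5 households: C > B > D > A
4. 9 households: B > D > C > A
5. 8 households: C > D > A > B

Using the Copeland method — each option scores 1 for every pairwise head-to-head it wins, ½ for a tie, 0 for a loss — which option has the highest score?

C

D: beats A; loses to B and C → score 1.
B: beats D; loses to C and A → score 1.
C: beats D, B, and A → score 3.
A: beats B; loses to D and C → score 1.
C has the best pairwise record.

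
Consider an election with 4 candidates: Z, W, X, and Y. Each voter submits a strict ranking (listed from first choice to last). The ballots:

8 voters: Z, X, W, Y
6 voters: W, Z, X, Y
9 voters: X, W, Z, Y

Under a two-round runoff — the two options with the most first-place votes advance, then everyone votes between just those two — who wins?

Round 1 first-place votes: Z 8, W 6, X 9, Y 0.
X and Z advance.
Runoff: X is preferred to Z by 9 voters; Z by 14.
Z wins the runoff.

Z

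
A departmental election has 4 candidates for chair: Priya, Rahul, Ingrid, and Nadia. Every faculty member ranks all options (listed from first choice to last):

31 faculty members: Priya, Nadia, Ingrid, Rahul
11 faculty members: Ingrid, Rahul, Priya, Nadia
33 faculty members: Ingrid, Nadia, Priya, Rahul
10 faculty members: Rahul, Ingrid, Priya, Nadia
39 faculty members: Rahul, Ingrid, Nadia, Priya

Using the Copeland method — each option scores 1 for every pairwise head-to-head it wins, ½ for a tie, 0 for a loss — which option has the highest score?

Ingrid

Priya: beats Rahul; loses to Ingrid and Nadia → score 1.
Rahul: loses to Priya, Ingrid, and Nadia → score 0.
Ingrid: beats Priya, Rahul, and Nadia → score 3.
Nadia: beats Priya and Rahul; loses to Ingrid → score 2.
Ingrid has the best pairwise record.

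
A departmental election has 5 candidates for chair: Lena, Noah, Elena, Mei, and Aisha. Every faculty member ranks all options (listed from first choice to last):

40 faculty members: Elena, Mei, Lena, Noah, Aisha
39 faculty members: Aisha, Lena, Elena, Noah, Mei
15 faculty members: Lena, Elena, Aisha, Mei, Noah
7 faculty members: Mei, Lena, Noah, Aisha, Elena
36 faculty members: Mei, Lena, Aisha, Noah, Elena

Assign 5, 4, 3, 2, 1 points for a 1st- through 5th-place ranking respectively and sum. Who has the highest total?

Lena: 40·3 + 39·4 + 15·5 + 7·4 + 36·4 = 523
Noah: 40·2 + 39·2 + 15·1 + 7·3 + 36·2 = 266
Elena: 40·5 + 39·3 + 15·4 + 7·1 + 36·1 = 420
Mei: 40·4 + 39·1 + 15·2 + 7·5 + 36·5 = 444
Aisha: 40·1 + 39·5 + 15·3 + 7·2 + 36·3 = 402
Lena has the highest Borda score (523).

Lena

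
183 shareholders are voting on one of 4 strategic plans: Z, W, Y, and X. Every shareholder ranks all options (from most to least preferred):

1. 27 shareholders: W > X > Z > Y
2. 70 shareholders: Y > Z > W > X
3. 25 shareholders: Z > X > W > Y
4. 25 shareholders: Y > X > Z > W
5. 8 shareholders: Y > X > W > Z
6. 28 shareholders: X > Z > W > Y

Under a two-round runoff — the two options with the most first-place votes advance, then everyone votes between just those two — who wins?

Y

Round 1 first-place votes: Z 25, W 27, Y 103, X 28.
Y and X advance.
Runoff: Y is preferred to X by 103 voters; X by 80.
Y wins the runoff.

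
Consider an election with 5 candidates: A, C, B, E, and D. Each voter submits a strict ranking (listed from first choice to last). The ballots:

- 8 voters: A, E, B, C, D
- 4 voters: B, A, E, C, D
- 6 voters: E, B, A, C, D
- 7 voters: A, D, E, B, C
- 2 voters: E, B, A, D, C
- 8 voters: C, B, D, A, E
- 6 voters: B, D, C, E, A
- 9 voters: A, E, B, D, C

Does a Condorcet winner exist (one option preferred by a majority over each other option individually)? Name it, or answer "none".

none

Checking pairwise contests:
B beats A 26–24.
A beats C 36–14.
E beats B 32–18.
A beats E 36–14.
A beats D 36–14.
Every option loses at least one head-to-head, so there is no Condorcet winner.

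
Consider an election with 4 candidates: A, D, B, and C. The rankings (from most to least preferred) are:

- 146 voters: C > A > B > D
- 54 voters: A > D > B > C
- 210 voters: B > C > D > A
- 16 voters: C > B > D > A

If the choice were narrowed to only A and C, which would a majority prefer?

Voters preferring A to C: 54; preferring C to A: 372.
C wins the head-to-head.

C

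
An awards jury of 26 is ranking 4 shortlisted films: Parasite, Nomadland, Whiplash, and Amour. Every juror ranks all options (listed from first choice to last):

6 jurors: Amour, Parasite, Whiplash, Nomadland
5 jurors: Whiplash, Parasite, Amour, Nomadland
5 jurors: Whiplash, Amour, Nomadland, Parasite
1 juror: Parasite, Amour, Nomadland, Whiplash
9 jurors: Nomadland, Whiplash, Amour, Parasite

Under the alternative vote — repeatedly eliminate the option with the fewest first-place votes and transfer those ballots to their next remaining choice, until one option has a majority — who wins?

Round 1: Parasite 1, Nomadland 9, Whiplash 10, Amour 6. Eliminate Parasite.
Round 2: Nomadland 9, Whiplash 10, Amour 7. Eliminate Amour.
Round 3: Nomadland 10, Whiplash 16. Whiplash has a majority.

Whiplash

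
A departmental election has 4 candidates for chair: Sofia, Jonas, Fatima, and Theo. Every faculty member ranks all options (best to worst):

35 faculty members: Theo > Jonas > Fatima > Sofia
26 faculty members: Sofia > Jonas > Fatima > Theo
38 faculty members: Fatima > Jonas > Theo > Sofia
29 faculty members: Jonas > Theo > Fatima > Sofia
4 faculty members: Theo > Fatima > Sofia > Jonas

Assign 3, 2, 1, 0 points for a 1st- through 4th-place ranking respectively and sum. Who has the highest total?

Sofia: 35·0 + 26·3 + 38·0 + 29·0 + 4·1 = 82
Jonas: 35·2 + 26·2 + 38·2 + 29·3 + 4·0 = 285
Fatima: 35·1 + 26·1 + 38·3 + 29·1 + 4·2 = 212
Theo: 35·3 + 26·0 + 38·1 + 29·2 + 4·3 = 213
Jonas has the highest Borda score (285).

Jonas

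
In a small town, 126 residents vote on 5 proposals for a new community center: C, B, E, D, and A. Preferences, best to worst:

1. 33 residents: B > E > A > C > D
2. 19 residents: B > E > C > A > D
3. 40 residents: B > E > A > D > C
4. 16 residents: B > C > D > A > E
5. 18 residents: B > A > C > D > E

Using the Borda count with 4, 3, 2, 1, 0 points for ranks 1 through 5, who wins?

B

C: 33·1 + 19·2 + 40·0 + 16·3 + 18·2 = 155
B: 33·4 + 19·4 + 40·4 + 16·4 + 18·4 = 504
E: 33·3 + 19·3 + 40·3 + 16·0 + 18·0 = 276
D: 33·0 + 19·0 + 40·1 + 16·2 + 18·1 = 90
A: 33·2 + 19·1 + 40·2 + 16·1 + 18·3 = 235
B has the highest Borda score (504).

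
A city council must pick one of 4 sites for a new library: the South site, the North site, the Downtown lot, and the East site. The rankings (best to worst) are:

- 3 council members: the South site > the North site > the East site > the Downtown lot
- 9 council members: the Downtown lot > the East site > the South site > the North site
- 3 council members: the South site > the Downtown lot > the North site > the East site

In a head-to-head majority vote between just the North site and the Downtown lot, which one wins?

the Downtown lot

Voters preferring the North site to the Downtown lot: 3; preferring the Downtown lot to the North site: 12.
the Downtown lot wins the head-to-head.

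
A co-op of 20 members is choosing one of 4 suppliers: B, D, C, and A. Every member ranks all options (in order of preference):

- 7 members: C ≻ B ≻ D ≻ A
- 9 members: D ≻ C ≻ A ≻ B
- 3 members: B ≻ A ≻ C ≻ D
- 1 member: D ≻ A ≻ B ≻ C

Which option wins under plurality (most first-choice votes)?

D

First-place votes: B 3, D 10, C 7, A 0.
D has the most first-place votes.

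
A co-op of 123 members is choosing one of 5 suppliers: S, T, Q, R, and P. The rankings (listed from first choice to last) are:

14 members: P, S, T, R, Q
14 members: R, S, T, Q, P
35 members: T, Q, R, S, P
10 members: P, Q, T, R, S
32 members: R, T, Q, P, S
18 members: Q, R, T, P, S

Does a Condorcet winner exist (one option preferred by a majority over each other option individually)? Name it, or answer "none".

Checking pairwise contests:
T beats S 95–28.
R beats T 64–59.
T beats Q 95–28.
Q beats R 63–60.
T beats P 99–24.
Every option loses at least one head-to-head, so there is no Condorcet winner.

none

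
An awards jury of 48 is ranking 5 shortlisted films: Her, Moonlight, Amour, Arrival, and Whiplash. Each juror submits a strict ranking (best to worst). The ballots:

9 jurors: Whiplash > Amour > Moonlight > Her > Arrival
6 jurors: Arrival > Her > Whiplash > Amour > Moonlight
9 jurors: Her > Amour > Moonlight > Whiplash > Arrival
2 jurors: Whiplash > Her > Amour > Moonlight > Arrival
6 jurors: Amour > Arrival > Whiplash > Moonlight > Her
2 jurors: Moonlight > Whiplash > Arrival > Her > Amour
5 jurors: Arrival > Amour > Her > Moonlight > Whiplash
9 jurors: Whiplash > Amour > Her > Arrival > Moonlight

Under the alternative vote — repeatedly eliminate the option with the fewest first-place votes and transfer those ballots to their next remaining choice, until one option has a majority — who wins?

Whiplash

Round 1: Her 9, Moonlight 2, Amour 6, Arrival 11, Whiplash 20. Eliminate Moonlight.
Round 2: Her 9, Amour 6, Arrival 11, Whiplash 22. Eliminate Amour.
Round 3: Her 9, Arrival 17, Whiplash 22. Eliminate Her.
Round 4: Arrival 17, Whiplash 31. Whiplash has a majority.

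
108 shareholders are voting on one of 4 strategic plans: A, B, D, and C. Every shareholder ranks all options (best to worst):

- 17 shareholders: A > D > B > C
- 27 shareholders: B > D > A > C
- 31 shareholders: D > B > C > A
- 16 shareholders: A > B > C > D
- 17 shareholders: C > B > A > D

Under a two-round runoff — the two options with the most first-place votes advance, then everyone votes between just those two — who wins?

Round 1 first-place votes: A 33, B 27, D 31, C 17.
A and D advance.
Runoff: A is preferred to D by 50 voters; D by 58.
D wins the runoff.

D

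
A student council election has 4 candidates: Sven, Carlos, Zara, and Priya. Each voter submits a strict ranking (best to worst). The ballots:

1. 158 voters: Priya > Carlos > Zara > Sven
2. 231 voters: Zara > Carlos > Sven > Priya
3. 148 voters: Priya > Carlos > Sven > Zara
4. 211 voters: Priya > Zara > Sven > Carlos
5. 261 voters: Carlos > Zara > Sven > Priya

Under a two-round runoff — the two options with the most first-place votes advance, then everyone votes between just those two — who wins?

Priya

Round 1 first-place votes: Sven 0, Carlos 261, Zara 231, Priya 517.
Priya and Carlos advance.
Runoff: Priya is preferred to Carlos by 517 voters; Carlos by 492.
Priya wins the runoff.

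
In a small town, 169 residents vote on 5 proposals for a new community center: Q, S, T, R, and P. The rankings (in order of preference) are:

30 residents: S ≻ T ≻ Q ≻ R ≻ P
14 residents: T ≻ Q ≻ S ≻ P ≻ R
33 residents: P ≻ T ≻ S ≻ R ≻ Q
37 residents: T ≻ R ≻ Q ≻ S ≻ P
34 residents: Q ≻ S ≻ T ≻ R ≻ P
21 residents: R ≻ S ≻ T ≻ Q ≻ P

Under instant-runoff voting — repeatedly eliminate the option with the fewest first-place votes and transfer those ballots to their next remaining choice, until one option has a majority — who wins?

S

Round 1: Q 34, S 30, T 51, R 21, P 33. Eliminate R.
Round 2: Q 34, S 51, T 51, P 33. Eliminate P.
Round 3: Q 34, S 51, T 84. Eliminate Q.
Round 4: S 85, T 84. S has a majority.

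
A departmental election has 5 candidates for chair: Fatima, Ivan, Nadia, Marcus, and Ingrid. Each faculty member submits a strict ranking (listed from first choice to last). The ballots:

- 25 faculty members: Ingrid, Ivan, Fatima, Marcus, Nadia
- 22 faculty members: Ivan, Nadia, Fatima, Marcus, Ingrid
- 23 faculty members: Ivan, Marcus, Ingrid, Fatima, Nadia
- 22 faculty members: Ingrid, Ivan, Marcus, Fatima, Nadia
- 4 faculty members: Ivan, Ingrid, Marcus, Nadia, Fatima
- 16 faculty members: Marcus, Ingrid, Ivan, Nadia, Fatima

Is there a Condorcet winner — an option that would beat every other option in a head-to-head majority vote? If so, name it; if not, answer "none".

none

Checking pairwise contests:
Ivan beats Fatima 112–0.
Ingrid beats Ivan 63–49.
Fatima beats Nadia 70–42.
Ivan beats Marcus 96–16.
Marcus beats Ingrid 61–51.
Every option loses at least one head-to-head, so there is no Condorcet winner.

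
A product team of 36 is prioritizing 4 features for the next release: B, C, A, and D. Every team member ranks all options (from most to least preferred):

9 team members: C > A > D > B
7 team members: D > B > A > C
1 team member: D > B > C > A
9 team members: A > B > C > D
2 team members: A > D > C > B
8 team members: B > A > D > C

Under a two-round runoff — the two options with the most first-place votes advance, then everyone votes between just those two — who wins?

A

Round 1 first-place votes: B 8, C 9, A 11, D 8.
A and C advance.
Runoff: A is preferred to C by 26 voters; C by 10.
A wins the runoff.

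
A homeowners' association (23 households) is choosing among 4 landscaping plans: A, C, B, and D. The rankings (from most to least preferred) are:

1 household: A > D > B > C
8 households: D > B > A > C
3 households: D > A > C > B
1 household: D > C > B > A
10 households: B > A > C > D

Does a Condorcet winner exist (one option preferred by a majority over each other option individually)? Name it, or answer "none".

D

D vs A: 12–11 for D.
D vs C: 13–10 for D.
D vs B: 13–10 for D.
D beats every other option head-to-head.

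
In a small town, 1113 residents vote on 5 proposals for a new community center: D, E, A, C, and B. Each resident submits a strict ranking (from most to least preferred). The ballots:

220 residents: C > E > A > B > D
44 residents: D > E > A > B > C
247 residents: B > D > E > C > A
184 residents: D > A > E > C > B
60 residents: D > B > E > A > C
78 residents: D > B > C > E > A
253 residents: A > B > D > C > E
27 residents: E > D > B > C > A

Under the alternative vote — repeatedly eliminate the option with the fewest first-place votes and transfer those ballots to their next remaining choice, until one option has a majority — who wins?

D

Round 1: D 366, E 27, A 253, C 220, B 247. Eliminate E.
Round 2: D 393, A 253, C 220, B 247. Eliminate C.
Round 3: D 393, A 473, B 247. Eliminate B.
Round 4: D 640, A 473. D has a majority.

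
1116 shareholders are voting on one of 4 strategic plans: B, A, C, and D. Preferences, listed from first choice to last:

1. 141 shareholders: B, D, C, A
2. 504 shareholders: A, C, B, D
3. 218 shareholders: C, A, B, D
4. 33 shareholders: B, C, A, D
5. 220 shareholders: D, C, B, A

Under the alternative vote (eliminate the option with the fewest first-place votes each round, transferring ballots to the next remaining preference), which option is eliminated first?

B

Round 1: B 174, A 504, C 218, D 220. Eliminate B.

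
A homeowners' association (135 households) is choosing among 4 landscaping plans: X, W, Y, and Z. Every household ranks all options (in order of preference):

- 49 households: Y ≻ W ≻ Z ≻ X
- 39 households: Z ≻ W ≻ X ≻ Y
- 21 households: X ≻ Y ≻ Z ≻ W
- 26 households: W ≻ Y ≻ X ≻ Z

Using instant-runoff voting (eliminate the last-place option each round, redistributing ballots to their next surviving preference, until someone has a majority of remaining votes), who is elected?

Round 1: X 21, W 26, Y 49, Z 39. Eliminate X.
Round 2: W 26, Y 70, Z 39. Y has a majority.

Y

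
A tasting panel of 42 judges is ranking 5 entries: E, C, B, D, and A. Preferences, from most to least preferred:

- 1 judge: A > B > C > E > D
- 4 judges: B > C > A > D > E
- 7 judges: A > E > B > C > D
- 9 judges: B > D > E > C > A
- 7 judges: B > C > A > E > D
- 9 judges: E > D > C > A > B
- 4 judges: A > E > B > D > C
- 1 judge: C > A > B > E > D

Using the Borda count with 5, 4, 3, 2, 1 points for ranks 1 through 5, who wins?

E: 1·2 + 4·1 + 7·4 + 9·3 + 7·2 + 9·5 + 4·4 + 1·2 = 138
C: 1·3 + 4·4 + 7·2 + 9·2 + 7·4 + 9·3 + 4·1 + 1·5 = 115
B: 1·4 + 4·5 + 7·3 + 9·5 + 7·5 + 9·1 + 4·3 + 1·3 = 149
D: 1·1 + 4·2 + 7·1 + 9·4 + 7·1 + 9·4 + 4·2 + 1·1 = 104
A: 1·5 + 4·3 + 7·5 + 9·1 + 7·3 + 9·2 + 4·5 + 1·4 = 124
B has the highest Borda score (149).

B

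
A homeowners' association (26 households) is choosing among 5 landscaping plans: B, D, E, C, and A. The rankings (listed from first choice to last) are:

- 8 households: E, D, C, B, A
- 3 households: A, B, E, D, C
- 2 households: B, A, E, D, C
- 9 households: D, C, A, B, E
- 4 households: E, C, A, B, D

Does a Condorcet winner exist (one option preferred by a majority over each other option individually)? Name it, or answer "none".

Checking pairwise contests:
D beats B 17–9.
E beats D 17–9.
B beats E 14–12.
D beats C 22–4.
D beats A 17–9.
Every option loses at least one head-to-head, so there is no Condorcet winner.

none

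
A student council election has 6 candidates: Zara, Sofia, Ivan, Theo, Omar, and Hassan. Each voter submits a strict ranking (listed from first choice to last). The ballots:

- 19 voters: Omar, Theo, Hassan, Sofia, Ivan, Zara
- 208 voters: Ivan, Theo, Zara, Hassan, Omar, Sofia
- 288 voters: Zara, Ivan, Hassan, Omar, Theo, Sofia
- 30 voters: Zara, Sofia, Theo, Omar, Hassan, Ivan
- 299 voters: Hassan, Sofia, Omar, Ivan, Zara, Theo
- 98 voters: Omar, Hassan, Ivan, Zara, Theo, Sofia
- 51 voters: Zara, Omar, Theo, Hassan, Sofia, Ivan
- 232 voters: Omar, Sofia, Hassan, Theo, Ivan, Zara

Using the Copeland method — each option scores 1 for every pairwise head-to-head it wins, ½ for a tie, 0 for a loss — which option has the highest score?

Hassan

Zara: beats Sofia and Theo; loses to Ivan, Omar, and Hassan → score 2.
Sofia: beats Ivan; loses to Zara, Theo, Omar, and Hassan → score 1.
Ivan: beats Zara and Theo; loses to Sofia, Omar, and Hassan → score 2.
Theo: beats Sofia; loses to Zara, Ivan, Omar, and Hassan → score 1.
Omar: beats Zara, Sofia, Ivan, and Theo; loses to Hassan → score 4.
Hassan: beats Zara, Sofia, Ivan, Theo, and Omar → score 5.
Hassan has the best pairwise record.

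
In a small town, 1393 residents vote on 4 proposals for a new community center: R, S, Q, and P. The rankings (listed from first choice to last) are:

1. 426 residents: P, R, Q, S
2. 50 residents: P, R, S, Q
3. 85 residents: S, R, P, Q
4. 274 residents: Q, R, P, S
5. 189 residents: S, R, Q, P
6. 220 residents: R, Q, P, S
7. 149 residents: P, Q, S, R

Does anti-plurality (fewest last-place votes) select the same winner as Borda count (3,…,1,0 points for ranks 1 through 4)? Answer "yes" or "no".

Anti-plurality — last-place votes: R 149, S 920, Q 135, P 189. Winner: Q.
Borda — scores: R 2708, S 1021, Q 2175, P 2454. Winner: R.
The two methods disagree.

no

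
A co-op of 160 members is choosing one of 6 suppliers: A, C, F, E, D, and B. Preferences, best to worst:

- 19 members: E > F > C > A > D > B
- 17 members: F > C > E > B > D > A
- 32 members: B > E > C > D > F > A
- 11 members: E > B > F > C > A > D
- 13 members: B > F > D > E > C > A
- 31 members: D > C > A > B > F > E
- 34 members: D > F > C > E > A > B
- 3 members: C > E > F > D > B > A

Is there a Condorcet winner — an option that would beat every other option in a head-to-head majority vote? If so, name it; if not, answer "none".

Checking pairwise contests:
C beats A 160–0.
F beats C 94–66.
D beats F 97–63.
C beats E 85–75.
C beats D 82–78.
A beats B 84–76.
Every option loses at least one head-to-head, so there is no Condorcet winner.

none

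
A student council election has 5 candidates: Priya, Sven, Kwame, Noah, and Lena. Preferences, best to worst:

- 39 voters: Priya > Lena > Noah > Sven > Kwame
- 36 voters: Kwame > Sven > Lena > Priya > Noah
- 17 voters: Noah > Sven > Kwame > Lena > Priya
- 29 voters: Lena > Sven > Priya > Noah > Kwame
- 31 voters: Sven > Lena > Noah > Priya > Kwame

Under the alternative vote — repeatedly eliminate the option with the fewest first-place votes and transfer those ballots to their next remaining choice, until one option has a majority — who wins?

Round 1: Priya 39, Sven 31, Kwame 36, Noah 17, Lena 29. Eliminate Noah.
Round 2: Priya 39, Sven 48, Kwame 36, Lena 29. Eliminate Lena.
Round 3: Priya 39, Sven 77, Kwame 36. Sven has a majority.

Sven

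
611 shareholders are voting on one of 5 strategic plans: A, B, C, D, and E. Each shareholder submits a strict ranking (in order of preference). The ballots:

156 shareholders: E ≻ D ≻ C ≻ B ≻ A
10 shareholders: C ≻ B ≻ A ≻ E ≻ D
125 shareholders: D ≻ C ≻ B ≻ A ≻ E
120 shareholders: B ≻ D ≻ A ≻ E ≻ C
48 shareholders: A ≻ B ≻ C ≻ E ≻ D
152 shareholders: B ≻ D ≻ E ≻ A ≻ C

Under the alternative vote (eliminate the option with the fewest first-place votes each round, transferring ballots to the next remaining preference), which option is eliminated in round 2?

Round 1: A 48, B 272, C 10, D 125, E 156. Eliminate C.
Round 2: A 48, B 282, D 125, E 156. Eliminate A.

A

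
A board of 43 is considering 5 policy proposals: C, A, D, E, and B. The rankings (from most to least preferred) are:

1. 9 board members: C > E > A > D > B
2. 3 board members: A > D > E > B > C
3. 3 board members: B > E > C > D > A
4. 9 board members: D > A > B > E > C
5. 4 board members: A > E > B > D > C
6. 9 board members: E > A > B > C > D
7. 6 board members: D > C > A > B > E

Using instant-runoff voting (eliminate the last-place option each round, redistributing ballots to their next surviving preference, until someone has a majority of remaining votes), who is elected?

Round 1: C 9, A 7, D 15, E 9, B 3. Eliminate B.
Round 2: C 9, A 7, D 15, E 12. Eliminate A.
Round 3: C 9, D 18, E 16. Eliminate C.
Round 4: D 18, E 25. E has a majority.

E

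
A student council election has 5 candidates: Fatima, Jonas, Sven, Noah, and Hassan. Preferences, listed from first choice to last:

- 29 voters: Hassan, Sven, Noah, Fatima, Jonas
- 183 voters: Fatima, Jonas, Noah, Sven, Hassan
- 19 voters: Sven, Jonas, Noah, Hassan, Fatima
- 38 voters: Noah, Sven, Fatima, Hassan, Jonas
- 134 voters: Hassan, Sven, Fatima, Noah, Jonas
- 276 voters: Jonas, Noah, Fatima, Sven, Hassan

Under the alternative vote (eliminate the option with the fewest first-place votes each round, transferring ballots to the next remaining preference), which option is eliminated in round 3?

Round 1: Fatima 183, Jonas 276, Sven 19, Noah 38, Hassan 163. Eliminate Sven.
Round 2: Fatima 183, Jonas 295, Noah 38, Hassan 163. Eliminate Noah.
Round 3: Fatima 221, Jonas 295, Hassan 163. Eliminate Hassan.

Hassan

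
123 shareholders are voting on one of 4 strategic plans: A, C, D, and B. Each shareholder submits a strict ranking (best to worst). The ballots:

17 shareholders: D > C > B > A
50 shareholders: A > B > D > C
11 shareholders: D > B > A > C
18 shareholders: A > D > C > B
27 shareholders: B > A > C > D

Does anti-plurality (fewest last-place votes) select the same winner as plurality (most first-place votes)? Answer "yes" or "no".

yes

Anti-plurality — last-place votes: A 17, C 61, D 27, B 18. Winner: A.
Plurality — first-place votes: A 68, C 0, D 28, B 27. Winner: A.
The two methods agree.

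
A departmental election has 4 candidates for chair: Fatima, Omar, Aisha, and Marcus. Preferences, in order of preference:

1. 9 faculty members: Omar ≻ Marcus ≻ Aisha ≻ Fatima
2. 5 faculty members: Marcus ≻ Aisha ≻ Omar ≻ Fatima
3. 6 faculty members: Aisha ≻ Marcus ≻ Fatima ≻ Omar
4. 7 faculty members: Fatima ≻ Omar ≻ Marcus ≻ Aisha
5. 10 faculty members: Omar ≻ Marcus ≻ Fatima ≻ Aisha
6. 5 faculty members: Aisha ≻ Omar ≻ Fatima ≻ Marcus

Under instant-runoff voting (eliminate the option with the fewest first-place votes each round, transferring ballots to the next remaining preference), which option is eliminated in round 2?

Fatima

Round 1: Fatima 7, Omar 19, Aisha 11, Marcus 5. Eliminate Marcus.
Round 2: Fatima 7, Omar 19, Aisha 16. Eliminate Fatima.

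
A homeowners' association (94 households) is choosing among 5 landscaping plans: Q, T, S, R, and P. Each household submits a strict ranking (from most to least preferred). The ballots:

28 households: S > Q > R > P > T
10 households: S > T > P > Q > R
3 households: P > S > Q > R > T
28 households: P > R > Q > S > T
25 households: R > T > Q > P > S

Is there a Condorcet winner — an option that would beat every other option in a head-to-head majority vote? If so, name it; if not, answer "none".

R vs Q: 53–41 for R.
R vs T: 84–10 for R.
R vs S: 53–41 for R.
R vs P: 53–41 for R.
R beats every other option head-to-head.

R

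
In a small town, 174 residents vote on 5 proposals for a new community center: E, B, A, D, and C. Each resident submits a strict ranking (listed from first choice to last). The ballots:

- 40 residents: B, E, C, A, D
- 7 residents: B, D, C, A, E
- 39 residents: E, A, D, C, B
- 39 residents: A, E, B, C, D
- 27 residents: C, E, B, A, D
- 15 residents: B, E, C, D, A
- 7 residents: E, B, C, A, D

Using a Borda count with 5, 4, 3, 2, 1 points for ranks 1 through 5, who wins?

E: 40·4 + 7·1 + 39·5 + 39·4 + 27·4 + 15·4 + 7·5 = 721
B: 40·5 + 7·5 + 39·1 + 39·3 + 27·3 + 15·5 + 7·4 = 575
A: 40·2 + 7·2 + 39·4 + 39·5 + 27·2 + 15·1 + 7·2 = 528
D: 40·1 + 7·4 + 39·3 + 39·1 + 27·1 + 15·2 + 7·1 = 288
C: 40·3 + 7·3 + 39·2 + 39·2 + 27·5 + 15·3 + 7·3 = 498
E has the highest Borda score (721).

E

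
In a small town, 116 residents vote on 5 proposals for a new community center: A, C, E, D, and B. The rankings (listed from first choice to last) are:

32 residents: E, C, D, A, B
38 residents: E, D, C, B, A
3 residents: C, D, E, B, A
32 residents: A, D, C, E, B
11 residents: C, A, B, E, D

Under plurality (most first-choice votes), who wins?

E

First-place votes: A 32, C 14, E 70, D 0, B 0.
E has the most first-place votes.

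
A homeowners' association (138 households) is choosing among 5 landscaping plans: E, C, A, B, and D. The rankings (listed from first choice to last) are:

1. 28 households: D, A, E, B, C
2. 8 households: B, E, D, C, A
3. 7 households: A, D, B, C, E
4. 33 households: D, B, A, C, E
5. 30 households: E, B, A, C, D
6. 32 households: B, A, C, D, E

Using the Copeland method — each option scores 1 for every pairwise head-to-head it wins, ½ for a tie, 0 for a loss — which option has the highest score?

B

E: loses to C, A, B, and D → score 0.
C: beats E; loses to A, B, and D → score 1.
A: beats E and C; ties D; loses to B → score 2.5.
B: beats E, C, A, and D → score 4.
D: beats E and C; ties A; loses to B → score 2.5.
B has the best pairwise record.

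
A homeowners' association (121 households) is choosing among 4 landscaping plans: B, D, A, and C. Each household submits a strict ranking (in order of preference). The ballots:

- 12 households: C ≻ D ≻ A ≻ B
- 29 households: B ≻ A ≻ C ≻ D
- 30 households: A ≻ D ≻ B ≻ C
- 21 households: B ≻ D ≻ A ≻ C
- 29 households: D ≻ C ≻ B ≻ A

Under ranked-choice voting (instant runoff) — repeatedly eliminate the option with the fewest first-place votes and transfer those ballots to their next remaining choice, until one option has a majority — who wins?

D

Round 1: B 50, D 29, A 30, C 12. Eliminate C.
Round 2: B 50, D 41, A 30. Eliminate A.
Round 3: B 50, D 71. D has a majority.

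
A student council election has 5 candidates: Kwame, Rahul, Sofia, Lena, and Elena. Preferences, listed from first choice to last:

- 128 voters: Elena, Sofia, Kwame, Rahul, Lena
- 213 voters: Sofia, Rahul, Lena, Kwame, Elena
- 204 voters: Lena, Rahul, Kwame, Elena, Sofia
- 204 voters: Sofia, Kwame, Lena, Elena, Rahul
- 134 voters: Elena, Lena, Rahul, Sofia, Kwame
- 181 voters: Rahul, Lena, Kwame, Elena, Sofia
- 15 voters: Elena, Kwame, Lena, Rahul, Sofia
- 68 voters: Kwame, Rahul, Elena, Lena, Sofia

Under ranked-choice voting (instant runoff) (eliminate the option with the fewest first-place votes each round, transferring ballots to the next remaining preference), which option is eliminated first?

Kwame

Round 1: Kwame 68, Rahul 181, Sofia 417, Lena 204, Elena 277. Eliminate Kwame.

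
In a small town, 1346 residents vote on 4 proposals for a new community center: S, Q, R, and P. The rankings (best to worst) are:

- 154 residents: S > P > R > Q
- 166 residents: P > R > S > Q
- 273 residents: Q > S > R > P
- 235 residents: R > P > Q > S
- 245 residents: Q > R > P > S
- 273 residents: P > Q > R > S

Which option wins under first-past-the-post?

First-place votes: S 154, Q 518, R 235, P 439.
Q has the most first-place votes.

Q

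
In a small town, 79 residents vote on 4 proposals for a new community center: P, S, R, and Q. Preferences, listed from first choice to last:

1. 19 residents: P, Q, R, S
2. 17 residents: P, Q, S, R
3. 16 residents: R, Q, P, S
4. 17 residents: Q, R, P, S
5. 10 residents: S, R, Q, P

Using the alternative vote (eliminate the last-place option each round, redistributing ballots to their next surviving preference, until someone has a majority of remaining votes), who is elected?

R

Round 1: P 36, S 10, R 16, Q 17. Eliminate S.
Round 2: P 36, R 26, Q 17. Eliminate Q.
Round 3: P 36, R 43. R has a majority.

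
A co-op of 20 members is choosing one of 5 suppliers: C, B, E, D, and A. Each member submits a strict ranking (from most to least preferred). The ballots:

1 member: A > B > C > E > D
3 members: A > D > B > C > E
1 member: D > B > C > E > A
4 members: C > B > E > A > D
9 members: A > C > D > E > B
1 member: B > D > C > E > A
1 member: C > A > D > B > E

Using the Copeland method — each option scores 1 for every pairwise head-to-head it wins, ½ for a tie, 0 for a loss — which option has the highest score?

C: beats B, E, and D; loses to A → score 3.
B: beats E; loses to C, D, and A → score 1.
E: loses to C, B, D, and A → score 0.
D: beats B and E; loses to C and A → score 2.
A: beats C, B, E, and D → score 4.
A has the best pairwise record.

A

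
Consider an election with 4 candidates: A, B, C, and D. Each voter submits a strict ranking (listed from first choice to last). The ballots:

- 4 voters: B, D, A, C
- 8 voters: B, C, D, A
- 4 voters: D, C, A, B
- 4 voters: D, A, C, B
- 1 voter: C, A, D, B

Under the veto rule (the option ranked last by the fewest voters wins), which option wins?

Last-place votes: A 8, B 9, C 4, D 0.
D is ranked last by the fewest voters, so D wins.

D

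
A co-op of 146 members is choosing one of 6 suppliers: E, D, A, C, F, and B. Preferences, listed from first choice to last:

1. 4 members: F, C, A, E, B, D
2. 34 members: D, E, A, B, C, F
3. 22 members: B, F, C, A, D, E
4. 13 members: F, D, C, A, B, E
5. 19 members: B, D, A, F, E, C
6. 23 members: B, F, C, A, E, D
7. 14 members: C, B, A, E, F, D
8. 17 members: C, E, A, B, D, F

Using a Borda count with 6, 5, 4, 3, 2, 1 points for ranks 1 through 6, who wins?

B

E: 4·3 + 34·5 + 22·1 + 13·1 + 19·2 + 23·2 + 14·3 + 17·5 = 428
D: 4·1 + 34·6 + 22·2 + 13·5 + 19·5 + 23·1 + 14·1 + 17·2 = 483
A: 4·4 + 34·4 + 22·3 + 13·3 + 19·4 + 23·3 + 14·4 + 17·4 = 526
C: 4·5 + 34·2 + 22·4 + 13·4 + 19·1 + 23·4 + 14·6 + 17·6 = 525
F: 4·6 + 34·1 + 22·5 + 13·6 + 19·3 + 23·5 + 14·2 + 17·1 = 463
B: 4·2 + 34·3 + 22·6 + 13·2 + 19·6 + 23·6 + 14·5 + 17·3 = 641
B has the highest Borda score (641).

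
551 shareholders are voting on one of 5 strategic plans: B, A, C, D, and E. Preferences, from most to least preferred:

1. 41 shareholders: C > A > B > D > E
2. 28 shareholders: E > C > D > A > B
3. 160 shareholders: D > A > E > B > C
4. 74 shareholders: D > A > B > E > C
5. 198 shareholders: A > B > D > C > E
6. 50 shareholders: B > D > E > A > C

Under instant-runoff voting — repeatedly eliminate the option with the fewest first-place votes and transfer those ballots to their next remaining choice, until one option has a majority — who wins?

Round 1: B 50, A 198, C 41, D 234, E 28. Eliminate E.
Round 2: B 50, A 198, C 69, D 234. Eliminate B.
Round 3: A 198, C 69, D 284. D has a majority.

D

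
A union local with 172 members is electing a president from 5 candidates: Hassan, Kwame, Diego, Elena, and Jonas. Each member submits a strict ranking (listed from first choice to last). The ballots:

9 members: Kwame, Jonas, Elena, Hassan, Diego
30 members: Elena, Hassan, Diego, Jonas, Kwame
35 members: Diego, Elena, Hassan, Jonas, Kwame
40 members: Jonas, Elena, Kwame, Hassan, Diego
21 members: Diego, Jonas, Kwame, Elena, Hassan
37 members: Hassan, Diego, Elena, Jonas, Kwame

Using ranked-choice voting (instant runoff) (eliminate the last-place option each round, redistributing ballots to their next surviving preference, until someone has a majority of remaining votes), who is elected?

Hassan

Round 1: Hassan 37, Kwame 9, Diego 56, Elena 30, Jonas 40. Eliminate Kwame.
Round 2: Hassan 37, Diego 56, Elena 30, Jonas 49. Eliminate Elena.
Round 3: Hassan 67, Diego 56, Jonas 49. Eliminate Jonas.
Round 4: Hassan 116, Diego 56. Hassan has a majority.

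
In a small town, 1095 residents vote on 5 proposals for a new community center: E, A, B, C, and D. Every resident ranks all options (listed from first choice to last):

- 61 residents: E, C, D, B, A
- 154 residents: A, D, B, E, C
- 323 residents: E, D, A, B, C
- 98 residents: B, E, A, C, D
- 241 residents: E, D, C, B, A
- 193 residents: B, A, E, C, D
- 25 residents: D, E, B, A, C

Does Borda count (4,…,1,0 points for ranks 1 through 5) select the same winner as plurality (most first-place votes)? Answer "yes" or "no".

Borda — scores: E 3409, A 2062, B 2147, C 956, D 2376. Winner: E.
Plurality — first-place votes: E 625, A 154, B 291, C 0, D 25. Winner: E.
The two methods agree.

yes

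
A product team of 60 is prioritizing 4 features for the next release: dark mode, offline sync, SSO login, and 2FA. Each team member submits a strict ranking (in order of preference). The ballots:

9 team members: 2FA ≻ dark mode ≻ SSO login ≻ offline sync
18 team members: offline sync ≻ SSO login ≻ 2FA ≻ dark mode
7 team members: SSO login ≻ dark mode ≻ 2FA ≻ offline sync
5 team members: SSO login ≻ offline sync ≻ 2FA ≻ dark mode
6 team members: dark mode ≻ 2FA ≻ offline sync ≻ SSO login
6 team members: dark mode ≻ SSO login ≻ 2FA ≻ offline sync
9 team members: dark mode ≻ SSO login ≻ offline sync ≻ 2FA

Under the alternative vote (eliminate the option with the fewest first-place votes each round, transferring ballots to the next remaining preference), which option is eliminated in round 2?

Round 1: dark mode 21, offline sync 18, SSO login 12, 2FA 9. Eliminate 2FA.
Round 2: dark mode 30, offline sync 18, SSO login 12. Eliminate SSO login.

SSO login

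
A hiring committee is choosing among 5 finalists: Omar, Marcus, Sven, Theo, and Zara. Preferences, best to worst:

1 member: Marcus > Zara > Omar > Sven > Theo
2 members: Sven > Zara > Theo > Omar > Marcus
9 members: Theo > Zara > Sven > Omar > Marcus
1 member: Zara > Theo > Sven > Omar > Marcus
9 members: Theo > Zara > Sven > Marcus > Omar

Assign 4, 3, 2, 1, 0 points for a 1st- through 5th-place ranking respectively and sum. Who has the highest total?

Omar: 1·2 + 2·1 + 9·1 + 1·1 + 9·0 = 14
Marcus: 1·4 + 2·0 + 9·0 + 1·0 + 9·1 = 13
Sven: 1·1 + 2·4 + 9·2 + 1·2 + 9·2 = 47
Theo: 1·0 + 2·2 + 9·4 + 1·3 + 9·4 = 79
Zara: 1·3 + 2·3 + 9·3 + 1·4 + 9·3 = 67
Theo has the highest Borda score (79).

Theo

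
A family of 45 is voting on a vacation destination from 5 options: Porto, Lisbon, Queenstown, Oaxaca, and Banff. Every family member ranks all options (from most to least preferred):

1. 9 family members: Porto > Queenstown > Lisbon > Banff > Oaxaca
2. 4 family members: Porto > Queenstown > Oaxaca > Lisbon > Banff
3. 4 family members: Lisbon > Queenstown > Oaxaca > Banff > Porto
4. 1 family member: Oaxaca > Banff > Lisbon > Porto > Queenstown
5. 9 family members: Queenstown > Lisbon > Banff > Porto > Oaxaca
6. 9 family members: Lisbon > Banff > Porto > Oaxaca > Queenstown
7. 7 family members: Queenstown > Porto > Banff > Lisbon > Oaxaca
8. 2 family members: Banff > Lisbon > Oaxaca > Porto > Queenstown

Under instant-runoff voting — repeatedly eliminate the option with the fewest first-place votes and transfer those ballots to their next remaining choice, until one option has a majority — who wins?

Round 1: Porto 13, Lisbon 13, Queenstown 16, Oaxaca 1, Banff 2. Eliminate Oaxaca.
Round 2: Porto 13, Lisbon 13, Queenstown 16, Banff 3. Eliminate Banff.
Round 3: Porto 13, Lisbon 16, Queenstown 16. Eliminate Porto.
Round 4: Lisbon 16, Queenstown 29. Queenstown has a majority.

Queenstown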